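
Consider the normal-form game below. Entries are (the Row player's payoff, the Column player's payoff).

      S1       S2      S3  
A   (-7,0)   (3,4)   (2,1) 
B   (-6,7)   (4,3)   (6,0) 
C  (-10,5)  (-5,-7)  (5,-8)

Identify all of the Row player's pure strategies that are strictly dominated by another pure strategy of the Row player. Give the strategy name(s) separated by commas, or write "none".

A, C

A is strictly dominated by B (S1: -6>-7, S2: 4>3, S3: 6>2).
Nothing dominates B: A at S1 (-6>-7); C at S1 (-6>-10).
C is strictly dominated by B (S1: -6>-10, S2: 4>-5, S3: 6>5).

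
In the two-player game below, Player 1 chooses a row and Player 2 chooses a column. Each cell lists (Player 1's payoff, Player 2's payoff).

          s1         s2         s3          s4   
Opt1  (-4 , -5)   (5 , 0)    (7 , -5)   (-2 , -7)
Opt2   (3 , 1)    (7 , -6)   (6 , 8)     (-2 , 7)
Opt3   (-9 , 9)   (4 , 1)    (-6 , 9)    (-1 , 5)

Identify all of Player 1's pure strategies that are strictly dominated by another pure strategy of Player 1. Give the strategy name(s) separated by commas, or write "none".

Opt1 is not dominated — it holds its own against Opt2 at s3 (7>6); Opt3 at s1 (-4>-9).
Opt2: no other strategy beats it everywhere (Opt1 at s1 (3>-4); Opt3 at s1 (3>-9)).
Nothing dominates Opt3: Opt1 at s4 (-1>-2); Opt2 at s4 (-1>-2).

none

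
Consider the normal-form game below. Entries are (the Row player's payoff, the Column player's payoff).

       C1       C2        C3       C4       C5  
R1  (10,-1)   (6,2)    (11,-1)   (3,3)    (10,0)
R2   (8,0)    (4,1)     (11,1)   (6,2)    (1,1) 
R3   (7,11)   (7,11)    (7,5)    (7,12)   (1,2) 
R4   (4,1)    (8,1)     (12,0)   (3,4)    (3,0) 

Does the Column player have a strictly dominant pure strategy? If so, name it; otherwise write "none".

C4 vs C1: R1: 3>-1, R2: 2>0, R3: 12>11, R4: 4>1.
C4 vs C2: R1: 3>2, R2: 2>1, R3: 12>11, R4: 4>1.
C4 vs C3: R1: 3>-1, R2: 2>1, R3: 12>5, R4: 4>0.
C4 vs C5: R1: 3>0, R2: 2>1, R3: 12>2, R4: 4>0.
C4 strictly beats every other strategy against every opponent action, so it is strictly dominant.

C4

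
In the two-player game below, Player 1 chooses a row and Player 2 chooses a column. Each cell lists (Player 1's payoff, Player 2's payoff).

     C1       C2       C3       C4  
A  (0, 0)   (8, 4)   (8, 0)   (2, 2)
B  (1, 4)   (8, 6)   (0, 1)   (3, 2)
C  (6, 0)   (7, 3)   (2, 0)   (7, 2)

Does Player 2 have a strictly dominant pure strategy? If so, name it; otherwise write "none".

C2

C2 vs C1: A: 4>0, B: 6>4, C: 3>0.
C2 vs C3: A: 4>0, B: 6>1, C: 3>0.
C2 vs C4: A: 4>2, B: 6>2, C: 3>2.
C2 strictly beats every other strategy against every opponent action, so it is strictly dominant.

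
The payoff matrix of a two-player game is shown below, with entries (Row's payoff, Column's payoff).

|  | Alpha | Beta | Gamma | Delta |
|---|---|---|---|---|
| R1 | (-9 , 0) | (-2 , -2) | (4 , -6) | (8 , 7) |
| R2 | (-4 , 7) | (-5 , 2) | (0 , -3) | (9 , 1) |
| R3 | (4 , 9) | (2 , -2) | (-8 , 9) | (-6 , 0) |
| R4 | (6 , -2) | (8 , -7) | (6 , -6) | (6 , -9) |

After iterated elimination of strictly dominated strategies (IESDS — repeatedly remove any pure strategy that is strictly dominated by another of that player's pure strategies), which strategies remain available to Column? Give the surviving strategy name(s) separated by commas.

Row's strategy R3 is strictly dominated by R4 (Alpha: 6>4, Beta: 8>2, Gamma: 6>-8, Delta: 6>-6) and is removed.
Column's strategy Beta is strictly dominated by Alpha (R1: 0>-2, R2: 7>2, R4: -2>-7) and is removed.
Column's strategy Gamma is strictly dominated by Alpha (R1: 0>-6, R2: 7>-3, R4: -2>-6) and is removed.
For Row, R2 strictly dominates R1 on the remaining columns (Alpha: -4>-9, Delta: 9>8); eliminate R1.
Column's strategy Delta is strictly dominated by Alpha (R2: 7>1, R4: -2>-9) and is removed.
Row R2 is eliminated: R4 beats it against every remaining column (Alpha: 6>-4).
Among the remaining strategies, none is strictly dominated by another pure strategy of the same player, so the elimination stops.
Surviving strategies — Row: {R4}; Column: {Alpha}.

Alpha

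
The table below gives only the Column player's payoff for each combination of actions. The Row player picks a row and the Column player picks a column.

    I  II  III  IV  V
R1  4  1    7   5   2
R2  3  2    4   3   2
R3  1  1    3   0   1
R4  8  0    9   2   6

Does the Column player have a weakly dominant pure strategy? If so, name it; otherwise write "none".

III vs I: R1: 7>4, R2: 4>3, R3: 3>1, R4: 9>8.
III vs II: R1: 7>1, R2: 4>2, R3: 3>1, R4: 9>0.
III vs IV: R1: 7>5, R2: 4>3, R3: 3>0, R4: 9>2.
III vs V: R1: 7>2, R2: 4>2, R3: 3>1, R4: 9>6.
III is at least as good as every other strategy against every opponent action, so it is weakly dominant.

III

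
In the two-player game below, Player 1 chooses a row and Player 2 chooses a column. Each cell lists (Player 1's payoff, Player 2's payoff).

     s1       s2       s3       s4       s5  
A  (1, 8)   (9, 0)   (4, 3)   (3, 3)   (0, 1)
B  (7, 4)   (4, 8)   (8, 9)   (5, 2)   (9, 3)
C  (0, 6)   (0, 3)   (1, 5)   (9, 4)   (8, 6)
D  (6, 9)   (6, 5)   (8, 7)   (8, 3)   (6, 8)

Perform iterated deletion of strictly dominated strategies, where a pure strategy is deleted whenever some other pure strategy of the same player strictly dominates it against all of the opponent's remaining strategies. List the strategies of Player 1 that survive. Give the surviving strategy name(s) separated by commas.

B, D

Column s2 is eliminated: s3 beats it against every remaining row (A: 3>0, B: 9>8, C: 5>3, D: 7>5).
For Player 1, B strictly dominates A on the remaining columns (s1: 7>1, s3: 8>4, s4: 5>3, s5: 9>0); eliminate A.
Player 2's strategy s4 is strictly dominated by s1 (B: 4>2, C: 6>4, D: 9>3) and is removed.
For Player 1, B strictly dominates C on the remaining columns (s1: 7>0, s3: 8>1, s5: 9>8); eliminate C.
Player 2's strategy s5 is strictly dominated by s1 (B: 4>3, D: 9>8) and is removed.
Among the remaining strategies, none is strictly dominated by another pure strategy of the same player, so the elimination stops.
Surviving strategies — Player 1: {B, D}; Player 2: {s1, s3}.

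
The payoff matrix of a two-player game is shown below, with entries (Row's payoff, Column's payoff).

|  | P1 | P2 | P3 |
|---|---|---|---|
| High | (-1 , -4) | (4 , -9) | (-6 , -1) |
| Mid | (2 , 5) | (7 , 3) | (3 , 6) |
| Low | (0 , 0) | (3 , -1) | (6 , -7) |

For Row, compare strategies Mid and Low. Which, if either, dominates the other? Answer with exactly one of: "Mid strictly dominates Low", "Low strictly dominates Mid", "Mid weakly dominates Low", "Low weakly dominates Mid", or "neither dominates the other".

Compare Mid to Low across each opponent action: P1: 2>0, P2: 7>3, P3: 3<6.
Mid does better at P1, P2 but worse at P3; neither strategy dominates the other.

neither dominates the other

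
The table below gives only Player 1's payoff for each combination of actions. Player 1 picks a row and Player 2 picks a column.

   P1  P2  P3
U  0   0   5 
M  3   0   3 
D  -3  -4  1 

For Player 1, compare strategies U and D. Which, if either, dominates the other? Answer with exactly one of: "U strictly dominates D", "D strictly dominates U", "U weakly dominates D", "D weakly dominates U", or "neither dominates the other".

U strictly dominates D

Compare U to D across each opponent action: P1: 0>-3, P2: 0>-4, P3: 5>1.
Every comparison favours U, so U strictly dominates D.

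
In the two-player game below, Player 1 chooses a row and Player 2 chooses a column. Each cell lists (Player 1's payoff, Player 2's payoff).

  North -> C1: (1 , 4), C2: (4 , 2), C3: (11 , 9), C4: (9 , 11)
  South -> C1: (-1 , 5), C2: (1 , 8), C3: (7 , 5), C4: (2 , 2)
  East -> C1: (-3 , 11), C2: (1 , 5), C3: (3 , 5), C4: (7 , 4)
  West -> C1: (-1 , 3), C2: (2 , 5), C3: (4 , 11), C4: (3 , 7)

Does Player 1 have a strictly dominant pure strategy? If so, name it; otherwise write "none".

North vs South: C1: 1>-1, C2: 4>1, C3: 11>7, C4: 9>2.
North vs East: C1: 1>-3, C2: 4>1, C3: 11>3, C4: 9>7.
North vs West: C1: 1>-1, C2: 4>2, C3: 11>4, C4: 9>3.
North strictly beats every other strategy against every opponent action, so it is strictly dominant.

North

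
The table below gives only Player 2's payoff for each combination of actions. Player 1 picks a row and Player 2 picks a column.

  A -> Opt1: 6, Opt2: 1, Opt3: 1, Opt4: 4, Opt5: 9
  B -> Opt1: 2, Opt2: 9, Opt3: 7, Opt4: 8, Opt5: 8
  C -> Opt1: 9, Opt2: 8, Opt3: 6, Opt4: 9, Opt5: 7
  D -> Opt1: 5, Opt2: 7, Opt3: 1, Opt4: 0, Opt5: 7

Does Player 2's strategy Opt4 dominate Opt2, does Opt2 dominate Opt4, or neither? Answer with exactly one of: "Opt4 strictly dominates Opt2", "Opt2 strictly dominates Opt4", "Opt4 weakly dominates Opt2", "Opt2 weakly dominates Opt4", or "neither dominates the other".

neither dominates the other

Compare Opt4 to Opt2 across each opponent action: A: 4>1, B: 8<9, C: 9>8, D: 0<7.
Opt4 does better at A, C but worse at B, D; neither strategy dominates the other.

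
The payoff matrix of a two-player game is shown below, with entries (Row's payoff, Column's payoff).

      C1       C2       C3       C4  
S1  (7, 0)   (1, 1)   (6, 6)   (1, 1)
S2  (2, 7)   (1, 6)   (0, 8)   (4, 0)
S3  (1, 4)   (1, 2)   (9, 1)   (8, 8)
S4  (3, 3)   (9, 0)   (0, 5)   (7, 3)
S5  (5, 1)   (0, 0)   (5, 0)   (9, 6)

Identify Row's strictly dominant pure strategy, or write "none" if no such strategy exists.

none

S1 fails to dominate S2 at C2 (1=1).
S2 fails to dominate S1 at C1 (2<7).
S3 fails to dominate S1 at C1 (1<7).
S4 fails to dominate S1 at C1 (3<7).
S5 fails to dominate S1 at C1 (5<7).
No single strategy dominates all the others.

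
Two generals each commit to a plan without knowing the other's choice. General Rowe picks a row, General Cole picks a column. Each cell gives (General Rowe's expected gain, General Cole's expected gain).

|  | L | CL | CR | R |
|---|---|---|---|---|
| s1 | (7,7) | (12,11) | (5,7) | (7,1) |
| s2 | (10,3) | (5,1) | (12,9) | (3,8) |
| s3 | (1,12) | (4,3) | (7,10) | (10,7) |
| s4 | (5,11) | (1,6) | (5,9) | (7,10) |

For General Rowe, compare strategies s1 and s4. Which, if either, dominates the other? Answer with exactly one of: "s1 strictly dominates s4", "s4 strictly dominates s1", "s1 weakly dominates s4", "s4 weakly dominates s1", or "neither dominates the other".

s1's payoffs vs s4's, by General Cole's action — L: 7>5, CL: 12>1, CR: 5=5, R: 7=7.
s1 is at least as good everywhere and strictly better somewhere (tied only at CR, R), so s1 weakly but not strictly dominates s4.

s1 weakly dominates s4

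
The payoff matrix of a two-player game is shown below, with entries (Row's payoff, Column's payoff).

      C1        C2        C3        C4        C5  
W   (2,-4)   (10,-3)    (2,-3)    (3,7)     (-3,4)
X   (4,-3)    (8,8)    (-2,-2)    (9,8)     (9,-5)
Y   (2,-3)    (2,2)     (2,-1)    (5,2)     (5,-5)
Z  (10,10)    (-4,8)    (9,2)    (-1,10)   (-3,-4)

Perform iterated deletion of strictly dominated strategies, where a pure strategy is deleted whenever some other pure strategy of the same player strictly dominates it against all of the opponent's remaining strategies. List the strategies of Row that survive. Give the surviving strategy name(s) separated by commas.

W, X, Z

For Column, C4 strictly dominates C3 on the remaining rows (W: 7>-3, X: 8>-2, Y: 2>-1, Z: 10>2); eliminate C3.
Row's strategy Y is strictly dominated by X (C1: 4>2, C2: 8>2, C4: 9>5, C5: 9>5) and is removed.
For Column, C4 strictly dominates C5 on the remaining rows (W: 7>4, X: 8>-5, Z: 10>-4); eliminate C5.
Among the remaining strategies, none is strictly dominated by another pure strategy of the same player, so the elimination stops.
Surviving strategies — Row: {W, X, Z}; Column: {C1, C2, C4}.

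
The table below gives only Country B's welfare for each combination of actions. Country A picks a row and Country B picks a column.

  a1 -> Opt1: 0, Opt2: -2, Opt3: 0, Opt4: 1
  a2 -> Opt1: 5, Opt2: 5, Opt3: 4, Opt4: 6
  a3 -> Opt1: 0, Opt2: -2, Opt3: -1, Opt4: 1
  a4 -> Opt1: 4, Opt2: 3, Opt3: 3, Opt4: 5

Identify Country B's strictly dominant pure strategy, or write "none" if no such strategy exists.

Opt4 vs Opt1: a1: 1>0, a2: 6>5, a3: 1>0, a4: 5>4.
Opt4 vs Opt2: a1: 1>-2, a2: 6>5, a3: 1>-2, a4: 5>3.
Opt4 vs Opt3: a1: 1>0, a2: 6>4, a3: 1>-1, a4: 5>3.
Opt4 strictly beats every other strategy against every opponent action, so it is strictly dominant.

Opt4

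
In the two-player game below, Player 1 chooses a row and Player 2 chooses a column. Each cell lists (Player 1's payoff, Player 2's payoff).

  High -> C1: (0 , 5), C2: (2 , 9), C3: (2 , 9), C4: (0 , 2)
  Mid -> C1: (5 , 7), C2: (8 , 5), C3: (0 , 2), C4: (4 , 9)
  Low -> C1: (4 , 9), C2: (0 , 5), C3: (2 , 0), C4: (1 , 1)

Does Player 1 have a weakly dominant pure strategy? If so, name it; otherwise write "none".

none

High fails to dominate Mid at C1 (0<5).
Mid fails to dominate High at C3 (0<2).
Low fails to dominate High at C2 (0<2).
No single strategy dominates all the others.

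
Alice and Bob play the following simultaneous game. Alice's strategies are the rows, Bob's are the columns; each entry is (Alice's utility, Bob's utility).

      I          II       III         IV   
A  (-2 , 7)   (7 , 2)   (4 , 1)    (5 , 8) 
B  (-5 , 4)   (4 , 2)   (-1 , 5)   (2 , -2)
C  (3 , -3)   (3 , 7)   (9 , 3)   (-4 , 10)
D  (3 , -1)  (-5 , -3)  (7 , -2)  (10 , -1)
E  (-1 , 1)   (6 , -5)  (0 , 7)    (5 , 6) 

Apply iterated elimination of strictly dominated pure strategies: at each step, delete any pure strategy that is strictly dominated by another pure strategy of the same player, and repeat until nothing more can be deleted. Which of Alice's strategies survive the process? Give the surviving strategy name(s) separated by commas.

C, D

Alice's strategy B is strictly dominated by A (I: -2>-5, II: 7>4, III: 4>-1, IV: 5>2) and is removed.
Bob's strategy II is strictly dominated by IV (A: 8>2, C: 10>7, D: -1>-3, E: 6>-5) and is removed.
Row A is eliminated: D beats it against every remaining column (I: 3>-2, III: 7>4, IV: 10>5).
Alice's strategy E is strictly dominated by D (I: 3>-1, III: 7>0, IV: 10>5) and is removed.
For Bob, IV strictly dominates III on the remaining rows (C: 10>3, D: -1>-2); eliminate III.
Among the remaining strategies, none is strictly dominated by another pure strategy of the same player, so the elimination stops.
Surviving strategies — Alice: {C, D}; Bob: {I, IV}.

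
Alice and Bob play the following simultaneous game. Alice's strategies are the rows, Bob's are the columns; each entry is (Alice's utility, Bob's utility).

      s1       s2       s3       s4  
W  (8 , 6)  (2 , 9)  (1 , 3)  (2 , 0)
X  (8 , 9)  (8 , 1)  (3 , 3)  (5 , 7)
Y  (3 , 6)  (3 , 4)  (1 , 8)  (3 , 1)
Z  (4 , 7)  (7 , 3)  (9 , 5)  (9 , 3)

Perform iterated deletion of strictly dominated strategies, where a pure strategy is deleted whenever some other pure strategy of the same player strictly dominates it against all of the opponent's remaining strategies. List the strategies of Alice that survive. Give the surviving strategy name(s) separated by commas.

Row Y is eliminated: X beats it against every remaining column (s1: 8>3, s2: 8>3, s3: 3>1, s4: 5>3).
For Bob, s1 strictly dominates s3 on the remaining rows (W: 6>3, X: 9>3, Z: 7>5); eliminate s3.
For Bob, s1 strictly dominates s4 on the remaining rows (W: 6>0, X: 9>7, Z: 7>3); eliminate s4.
For Alice, X strictly dominates Z on the remaining columns (s1: 8>4, s2: 8>7); eliminate Z.
Among the remaining strategies, none is strictly dominated by another pure strategy of the same player, so the elimination stops.
Surviving strategies — Alice: {W, X}; Bob: {s1, s2}.

W, X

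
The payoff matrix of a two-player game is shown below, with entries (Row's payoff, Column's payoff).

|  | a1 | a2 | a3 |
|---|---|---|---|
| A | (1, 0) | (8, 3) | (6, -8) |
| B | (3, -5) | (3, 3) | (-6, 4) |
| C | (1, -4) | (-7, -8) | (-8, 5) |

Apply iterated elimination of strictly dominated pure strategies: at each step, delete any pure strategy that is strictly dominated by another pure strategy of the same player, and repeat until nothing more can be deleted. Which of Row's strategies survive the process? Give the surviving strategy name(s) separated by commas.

A

Row C is eliminated: B beats it against every remaining column (a1: 3>1, a2: 3>-7, a3: -6>-8).
Column a1 is eliminated: a2 beats it against every remaining row (A: 3>0, B: 3>-5).
For Row, A strictly dominates B on the remaining columns (a2: 8>3, a3: 6>-6); eliminate B.
Column a3 is eliminated: a2 beats it against every remaining row (A: 3>-8).
Among the remaining strategies, none is strictly dominated by another pure strategy of the same player, so the elimination stops.
Surviving strategies — Row: {A}; Column: {a2}.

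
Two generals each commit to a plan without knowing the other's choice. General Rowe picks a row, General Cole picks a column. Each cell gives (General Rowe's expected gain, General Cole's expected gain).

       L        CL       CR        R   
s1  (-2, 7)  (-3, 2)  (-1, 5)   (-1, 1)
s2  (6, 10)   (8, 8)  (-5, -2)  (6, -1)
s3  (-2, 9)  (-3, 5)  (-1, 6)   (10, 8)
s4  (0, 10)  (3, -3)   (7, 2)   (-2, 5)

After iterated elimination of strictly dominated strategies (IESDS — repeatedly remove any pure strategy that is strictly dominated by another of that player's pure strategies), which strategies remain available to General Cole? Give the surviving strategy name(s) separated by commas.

For General Cole, L strictly dominates CL on the remaining rows (s1: 7>2, s2: 10>8, s3: 9>5, s4: 10>-3); eliminate CL.
Column CR is eliminated: L beats it against every remaining row (s1: 7>5, s2: 10>-2, s3: 9>6, s4: 10>2).
For General Rowe, s2 strictly dominates s1 on the remaining columns (L: 6>-2, R: 6>-1); eliminate s1.
General Rowe's strategy s4 is strictly dominated by s2 (L: 6>0, R: 6>-2) and is removed.
For General Cole, L strictly dominates R on the remaining rows (s2: 10>-1, s3: 9>8); eliminate R.
For General Rowe, s2 strictly dominates s3 on the remaining columns (L: 6>-2); eliminate s3.
Among the remaining strategies, none is strictly dominated by another pure strategy of the same player, so the elimination stops.
Surviving strategies — General Rowe: {s2}; General Cole: {L}.

L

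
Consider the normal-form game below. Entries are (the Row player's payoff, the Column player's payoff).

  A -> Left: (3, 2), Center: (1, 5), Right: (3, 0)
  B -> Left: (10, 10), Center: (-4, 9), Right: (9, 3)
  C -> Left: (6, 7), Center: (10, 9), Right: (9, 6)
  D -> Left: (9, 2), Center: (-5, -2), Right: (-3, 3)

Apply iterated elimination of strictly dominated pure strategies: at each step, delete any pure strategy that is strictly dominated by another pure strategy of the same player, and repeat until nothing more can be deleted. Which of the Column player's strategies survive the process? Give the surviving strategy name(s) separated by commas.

Row A is eliminated: C beats it against every remaining column (Left: 6>3, Center: 10>1, Right: 9>3).
For the Row player, B strictly dominates D on the remaining columns (Left: 10>9, Center: -4>-5, Right: 9>-3); eliminate D.
For the Column player, Left strictly dominates Right on the remaining rows (B: 10>3, C: 7>6); eliminate Right.
Among the remaining strategies, none is strictly dominated by another pure strategy of the same player, so the elimination stops.
Surviving strategies — the Row player: {B, C}; the Column player: {Left, Center}.

Left, Center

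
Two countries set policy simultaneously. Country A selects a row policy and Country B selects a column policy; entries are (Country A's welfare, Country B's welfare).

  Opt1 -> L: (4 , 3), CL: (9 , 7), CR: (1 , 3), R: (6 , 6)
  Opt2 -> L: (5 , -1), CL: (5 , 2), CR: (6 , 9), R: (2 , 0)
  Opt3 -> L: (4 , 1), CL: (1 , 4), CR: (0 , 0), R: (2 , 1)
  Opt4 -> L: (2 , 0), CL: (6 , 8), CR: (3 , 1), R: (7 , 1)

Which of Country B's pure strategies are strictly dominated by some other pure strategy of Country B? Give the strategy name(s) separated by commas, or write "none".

L is strictly dominated by CL (Opt1: 7>3, Opt2: 2>-1, Opt3: 4>1, Opt4: 8>0).
Nothing dominates CL: L at Opt1 (7>3); CR at Opt1 (7>3); R at Opt1 (7>6).
CR is not dominated — it holds its own against L at Opt1 (3=3); CL at Opt2 (9>2); R at Opt2 (9>0).
CL strictly dominates R — Opt1: 7>6, Opt2: 2>0, Opt3: 4>1, Opt4: 8>1.

L, R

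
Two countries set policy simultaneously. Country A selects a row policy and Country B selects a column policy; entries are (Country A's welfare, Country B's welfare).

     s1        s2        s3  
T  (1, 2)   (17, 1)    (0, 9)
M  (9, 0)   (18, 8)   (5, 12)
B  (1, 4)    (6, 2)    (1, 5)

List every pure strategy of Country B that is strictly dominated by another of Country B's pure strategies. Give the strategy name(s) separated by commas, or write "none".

s1 is strictly dominated by s3 (T: 9>2, M: 12>0, B: 5>4).
s3 strictly dominates s2 — T: 9>1, M: 12>8, B: 5>2.
Nothing dominates s3: s1 at T (9>2); s2 at T (9>1).

s1, s2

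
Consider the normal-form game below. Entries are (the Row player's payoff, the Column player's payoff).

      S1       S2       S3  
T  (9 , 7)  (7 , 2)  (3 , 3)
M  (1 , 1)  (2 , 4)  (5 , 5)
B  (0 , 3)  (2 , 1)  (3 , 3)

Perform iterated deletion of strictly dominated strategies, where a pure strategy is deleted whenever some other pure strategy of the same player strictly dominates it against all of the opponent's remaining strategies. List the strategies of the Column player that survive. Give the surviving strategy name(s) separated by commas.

The Column player's strategy S2 is strictly dominated by S3 (T: 3>2, M: 5>4, B: 3>1) and is removed.
For the Row player, M strictly dominates B on the remaining columns (S1: 1>0, S3: 5>3); eliminate B.
Among the remaining strategies, none is strictly dominated by another pure strategy of the same player, so the elimination stops.
Surviving strategies — the Row player: {T, M}; the Column player: {S1, S3}.

S1, S3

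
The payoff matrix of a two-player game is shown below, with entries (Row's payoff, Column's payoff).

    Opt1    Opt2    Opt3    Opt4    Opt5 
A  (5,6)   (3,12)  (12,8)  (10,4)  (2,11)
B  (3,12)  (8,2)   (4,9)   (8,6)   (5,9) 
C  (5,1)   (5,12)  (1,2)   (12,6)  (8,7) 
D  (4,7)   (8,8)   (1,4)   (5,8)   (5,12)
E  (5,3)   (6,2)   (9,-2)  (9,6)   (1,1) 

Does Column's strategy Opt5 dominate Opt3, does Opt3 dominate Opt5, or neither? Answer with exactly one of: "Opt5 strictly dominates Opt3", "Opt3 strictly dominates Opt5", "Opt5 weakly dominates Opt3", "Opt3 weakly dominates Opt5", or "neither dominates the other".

Opt5 weakly dominates Opt3

Compare Opt5 to Opt3 across each choice by Row: A: 11>8, B: 9=9, C: 7>2, D: 12>4, E: 1>-2.
Opt5 is at least as good everywhere and strictly better somewhere (tied only at B), so Opt5 weakly but not strictly dominates Opt3.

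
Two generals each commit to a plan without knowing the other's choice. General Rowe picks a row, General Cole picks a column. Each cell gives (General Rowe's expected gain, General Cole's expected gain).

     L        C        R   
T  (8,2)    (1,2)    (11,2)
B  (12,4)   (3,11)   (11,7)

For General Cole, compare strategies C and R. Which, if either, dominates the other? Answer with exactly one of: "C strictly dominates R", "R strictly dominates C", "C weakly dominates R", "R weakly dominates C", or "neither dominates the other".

C weakly dominates R

Compare C to R across each choice by General Rowe: T: 2=2, B: 11>7.
C is at least as good everywhere and strictly better somewhere (tied only at T), so C weakly but not strictly dominates R.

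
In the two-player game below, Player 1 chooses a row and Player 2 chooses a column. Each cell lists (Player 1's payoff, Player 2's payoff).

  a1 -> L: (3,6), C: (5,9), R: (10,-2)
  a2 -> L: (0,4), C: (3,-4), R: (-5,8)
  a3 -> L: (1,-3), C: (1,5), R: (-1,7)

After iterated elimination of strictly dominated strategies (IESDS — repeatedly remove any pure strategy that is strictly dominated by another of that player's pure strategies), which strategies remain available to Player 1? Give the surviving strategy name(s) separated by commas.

a1

For Player 1, a1 strictly dominates a2 on the remaining columns (L: 3>0, C: 5>3, R: 10>-5); eliminate a2.
Player 1's strategy a3 is strictly dominated by a1 (L: 3>1, C: 5>1, R: 10>-1) and is removed.
Player 2's strategy L is strictly dominated by C (a1: 9>6) and is removed.
For Player 2, C strictly dominates R on the remaining rows (a1: 9>-2); eliminate R.
Among the remaining strategies, none is strictly dominated by another pure strategy of the same player, so the elimination stops.
Surviving strategies — Player 1: {a1}; Player 2: {C}.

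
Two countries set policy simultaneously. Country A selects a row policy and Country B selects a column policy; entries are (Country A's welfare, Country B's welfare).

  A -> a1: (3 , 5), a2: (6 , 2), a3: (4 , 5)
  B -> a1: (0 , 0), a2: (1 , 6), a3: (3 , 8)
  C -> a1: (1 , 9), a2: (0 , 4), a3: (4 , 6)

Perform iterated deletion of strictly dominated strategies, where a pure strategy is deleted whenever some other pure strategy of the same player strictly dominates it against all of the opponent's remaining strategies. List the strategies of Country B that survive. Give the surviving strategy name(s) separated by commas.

Country A's strategy B is strictly dominated by A (a1: 3>0, a2: 6>1, a3: 4>3) and is removed.
Country B's strategy a2 is strictly dominated by a1 (A: 5>2, C: 9>4) and is removed.
Among the remaining strategies, none is strictly dominated by another pure strategy of the same player, so the elimination stops.
Surviving strategies — Country A: {A, C}; Country B: {a1, a3}.

a1, a3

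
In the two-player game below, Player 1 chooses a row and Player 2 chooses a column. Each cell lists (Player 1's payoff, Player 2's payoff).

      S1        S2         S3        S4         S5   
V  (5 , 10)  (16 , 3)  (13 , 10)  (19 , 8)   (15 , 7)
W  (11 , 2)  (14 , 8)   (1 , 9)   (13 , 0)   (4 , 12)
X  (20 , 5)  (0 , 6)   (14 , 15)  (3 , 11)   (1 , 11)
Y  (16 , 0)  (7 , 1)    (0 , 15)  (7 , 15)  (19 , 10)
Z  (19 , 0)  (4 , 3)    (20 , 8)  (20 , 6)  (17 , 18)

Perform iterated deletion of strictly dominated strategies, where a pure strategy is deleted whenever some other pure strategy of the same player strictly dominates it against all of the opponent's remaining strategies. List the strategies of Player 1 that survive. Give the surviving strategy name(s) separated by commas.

Y, Z

Column S2 is eliminated: S3 beats it against every remaining row (V: 10>3, W: 9>8, X: 15>6, Y: 15>1, Z: 8>3).
For Player 1, Z strictly dominates V on the remaining columns (S1: 19>5, S3: 20>13, S4: 20>19, S5: 17>15); eliminate V.
For Player 1, Z strictly dominates W on the remaining columns (S1: 19>11, S3: 20>1, S4: 20>13, S5: 17>4); eliminate W.
Column S1 is eliminated: S3 beats it against every remaining row (X: 15>5, Y: 15>0, Z: 8>0).
Player 1's strategy X is strictly dominated by Z (S3: 20>14, S4: 20>3, S5: 17>1) and is removed.
Among the remaining strategies, none is strictly dominated by another pure strategy of the same player, so the elimination stops.
Surviving strategies — Player 1: {Y, Z}; Player 2: {S3, S4, S5}.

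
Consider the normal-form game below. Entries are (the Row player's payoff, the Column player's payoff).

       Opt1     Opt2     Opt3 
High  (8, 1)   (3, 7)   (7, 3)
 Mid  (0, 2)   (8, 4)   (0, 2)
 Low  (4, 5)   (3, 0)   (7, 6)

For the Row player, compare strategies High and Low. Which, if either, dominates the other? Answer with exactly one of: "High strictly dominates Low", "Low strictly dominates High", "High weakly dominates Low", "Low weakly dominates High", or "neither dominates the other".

High weakly dominates Low

High's payoffs vs Low's, by the Column player's action — Opt1: 8>4, Opt2: 3=3, Opt3: 7=7.
High is at least as good everywhere and strictly better somewhere (tied only at Opt2, Opt3), so High weakly but not strictly dominates Low.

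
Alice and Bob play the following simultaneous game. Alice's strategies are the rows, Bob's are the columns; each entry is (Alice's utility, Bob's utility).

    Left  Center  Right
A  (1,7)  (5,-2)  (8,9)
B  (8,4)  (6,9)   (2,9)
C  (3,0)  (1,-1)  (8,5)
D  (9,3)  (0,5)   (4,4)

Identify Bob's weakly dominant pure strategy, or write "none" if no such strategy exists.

none

Left fails to dominate Center at B (4<9).
Center fails to dominate Left at A (-2<7).
Right fails to dominate Center at D (4<5).
No single strategy dominates all the others.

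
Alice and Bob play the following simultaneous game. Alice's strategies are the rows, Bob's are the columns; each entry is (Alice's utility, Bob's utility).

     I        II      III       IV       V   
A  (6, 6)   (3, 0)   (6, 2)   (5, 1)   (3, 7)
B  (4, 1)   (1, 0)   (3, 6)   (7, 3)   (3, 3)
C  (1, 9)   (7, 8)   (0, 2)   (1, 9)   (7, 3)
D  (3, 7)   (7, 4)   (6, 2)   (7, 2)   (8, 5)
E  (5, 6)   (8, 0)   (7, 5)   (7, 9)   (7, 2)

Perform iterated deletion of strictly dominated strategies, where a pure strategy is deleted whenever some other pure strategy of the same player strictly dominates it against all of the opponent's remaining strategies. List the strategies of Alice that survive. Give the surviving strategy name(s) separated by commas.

For Bob, I strictly dominates II on the remaining rows (A: 6>0, B: 1>0, C: 9>8, D: 7>4, E: 6>0); eliminate II.
Alice's strategy C is strictly dominated by D (I: 3>1, III: 6>0, IV: 7>1, V: 8>7) and is removed.
Among the remaining strategies, none is strictly dominated by another pure strategy of the same player, so the elimination stops.
Surviving strategies — Alice: {A, B, D, E}; Bob: {I, III, IV, V}.

A, B, D, E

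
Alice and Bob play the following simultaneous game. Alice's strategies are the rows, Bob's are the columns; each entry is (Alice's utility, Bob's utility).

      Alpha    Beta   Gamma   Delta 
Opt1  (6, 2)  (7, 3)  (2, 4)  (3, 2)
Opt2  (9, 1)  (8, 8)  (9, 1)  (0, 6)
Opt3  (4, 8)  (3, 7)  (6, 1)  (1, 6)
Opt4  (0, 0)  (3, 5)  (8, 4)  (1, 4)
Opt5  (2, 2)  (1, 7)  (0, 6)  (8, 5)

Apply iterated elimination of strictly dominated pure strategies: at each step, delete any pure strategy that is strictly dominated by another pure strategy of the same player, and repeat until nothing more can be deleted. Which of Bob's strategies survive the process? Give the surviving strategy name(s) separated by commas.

Beta

For Bob, Beta strictly dominates Delta on the remaining rows (Opt1: 3>2, Opt2: 8>6, Opt3: 7>6, Opt4: 5>4, Opt5: 7>5); eliminate Delta.
For Alice, Opt2 strictly dominates Opt1 on the remaining columns (Alpha: 9>6, Beta: 8>7, Gamma: 9>2); eliminate Opt1.
For Alice, Opt2 strictly dominates Opt3 on the remaining columns (Alpha: 9>4, Beta: 8>3, Gamma: 9>6); eliminate Opt3.
For Alice, Opt2 strictly dominates Opt4 on the remaining columns (Alpha: 9>0, Beta: 8>3, Gamma: 9>8); eliminate Opt4.
Row Opt5 is eliminated: Opt2 beats it against every remaining column (Alpha: 9>2, Beta: 8>1, Gamma: 9>0).
For Bob, Beta strictly dominates Alpha on the remaining rows (Opt2: 8>1); eliminate Alpha.
For Bob, Beta strictly dominates Gamma on the remaining rows (Opt2: 8>1); eliminate Gamma.
Among the remaining strategies, none is strictly dominated by another pure strategy of the same player, so the elimination stops.
Surviving strategies — Alice: {Opt2}; Bob: {Beta}.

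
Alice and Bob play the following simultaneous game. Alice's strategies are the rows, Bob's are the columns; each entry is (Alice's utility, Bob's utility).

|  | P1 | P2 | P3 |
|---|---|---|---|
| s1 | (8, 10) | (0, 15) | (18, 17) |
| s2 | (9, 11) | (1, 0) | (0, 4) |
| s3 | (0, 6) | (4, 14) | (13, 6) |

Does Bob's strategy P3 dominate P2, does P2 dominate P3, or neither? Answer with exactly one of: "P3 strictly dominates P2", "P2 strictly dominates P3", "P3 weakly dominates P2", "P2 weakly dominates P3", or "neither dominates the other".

P3's payoffs vs P2's, by Alice's action — s1: 17>15, s2: 4>0, s3: 6<14.
P3 does better at s1, s2 but worse at s3; neither strategy dominates the other.

neither dominates the other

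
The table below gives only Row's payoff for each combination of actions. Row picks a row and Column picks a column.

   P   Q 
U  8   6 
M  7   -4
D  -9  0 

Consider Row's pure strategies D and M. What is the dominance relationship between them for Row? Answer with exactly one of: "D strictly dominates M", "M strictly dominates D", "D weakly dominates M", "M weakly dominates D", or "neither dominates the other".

Compare D to M across every action of Column: P: -9<7, Q: 0>-4.
D does better at Q but worse at P; neither strategy dominates the other.

neither dominates the other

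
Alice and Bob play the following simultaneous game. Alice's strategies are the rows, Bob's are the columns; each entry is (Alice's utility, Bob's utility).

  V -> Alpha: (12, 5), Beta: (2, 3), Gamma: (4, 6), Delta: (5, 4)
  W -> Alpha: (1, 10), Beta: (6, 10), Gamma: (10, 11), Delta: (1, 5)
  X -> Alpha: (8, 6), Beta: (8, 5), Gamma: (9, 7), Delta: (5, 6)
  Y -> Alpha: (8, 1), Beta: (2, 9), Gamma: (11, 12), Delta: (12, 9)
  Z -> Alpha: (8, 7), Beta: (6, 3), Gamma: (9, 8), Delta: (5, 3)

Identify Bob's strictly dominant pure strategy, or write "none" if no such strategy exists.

Gamma

Gamma vs Alpha: V: 6>5, W: 11>10, X: 7>6, Y: 12>1, Z: 8>7.
Gamma vs Beta: V: 6>3, W: 11>10, X: 7>5, Y: 12>9, Z: 8>3.
Gamma vs Delta: V: 6>4, W: 11>5, X: 7>6, Y: 12>9, Z: 8>3.
Gamma strictly beats every other strategy against every opponent action, so it is strictly dominant.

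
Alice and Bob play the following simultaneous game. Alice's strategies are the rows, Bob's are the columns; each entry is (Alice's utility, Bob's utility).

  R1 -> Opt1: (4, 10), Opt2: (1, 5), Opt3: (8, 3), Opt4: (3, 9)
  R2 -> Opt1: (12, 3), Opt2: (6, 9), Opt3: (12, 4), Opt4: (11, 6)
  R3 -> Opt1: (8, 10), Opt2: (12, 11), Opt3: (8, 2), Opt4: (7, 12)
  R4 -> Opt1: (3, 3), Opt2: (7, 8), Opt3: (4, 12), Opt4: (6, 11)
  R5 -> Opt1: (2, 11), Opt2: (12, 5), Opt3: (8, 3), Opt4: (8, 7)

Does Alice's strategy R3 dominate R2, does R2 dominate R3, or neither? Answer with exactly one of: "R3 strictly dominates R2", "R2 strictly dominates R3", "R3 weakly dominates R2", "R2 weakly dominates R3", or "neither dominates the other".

Compare R3 to R2 across each opponent action: Opt1: 8<12, Opt2: 12>6, Opt3: 8<12, Opt4: 7<11.
R3 does better at Opt2 but worse at Opt1, Opt3, Opt4; neither strategy dominates the other.

neither dominates the other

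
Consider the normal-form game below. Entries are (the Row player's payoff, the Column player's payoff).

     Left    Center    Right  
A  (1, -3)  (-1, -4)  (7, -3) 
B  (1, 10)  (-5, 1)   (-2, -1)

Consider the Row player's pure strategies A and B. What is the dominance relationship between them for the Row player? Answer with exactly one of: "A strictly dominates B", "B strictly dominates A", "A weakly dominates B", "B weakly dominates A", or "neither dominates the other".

A weakly dominates B

A's payoffs vs B's, by the Column player's action — Left: 1=1, Center: -1>-5, Right: 7>-2.
A is at least as good everywhere and strictly better somewhere (tied only at Left), so A weakly but not strictly dominates B.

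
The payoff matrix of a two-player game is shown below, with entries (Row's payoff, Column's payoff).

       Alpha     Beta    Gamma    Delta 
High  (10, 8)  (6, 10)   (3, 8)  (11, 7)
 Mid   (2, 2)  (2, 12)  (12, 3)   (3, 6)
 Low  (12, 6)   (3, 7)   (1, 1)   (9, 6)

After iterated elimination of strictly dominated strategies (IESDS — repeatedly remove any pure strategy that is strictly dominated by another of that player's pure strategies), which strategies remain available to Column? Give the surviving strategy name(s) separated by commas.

Column's strategy Alpha is strictly dominated by Beta (High: 10>8, Mid: 12>2, Low: 7>6) and is removed.
Row Low is eliminated: High beats it against every remaining column (Beta: 6>3, Gamma: 3>1, Delta: 11>9).
Column Gamma is eliminated: Beta beats it against every remaining row (High: 10>8, Mid: 12>3).
Row Mid is eliminated: High beats it against every remaining column (Beta: 6>2, Delta: 11>3).
Column Delta is eliminated: Beta beats it against every remaining row (High: 10>7).
Among the remaining strategies, none is strictly dominated by another pure strategy of the same player, so the elimination stops.
Surviving strategies — Row: {High}; Column: {Beta}.

Beta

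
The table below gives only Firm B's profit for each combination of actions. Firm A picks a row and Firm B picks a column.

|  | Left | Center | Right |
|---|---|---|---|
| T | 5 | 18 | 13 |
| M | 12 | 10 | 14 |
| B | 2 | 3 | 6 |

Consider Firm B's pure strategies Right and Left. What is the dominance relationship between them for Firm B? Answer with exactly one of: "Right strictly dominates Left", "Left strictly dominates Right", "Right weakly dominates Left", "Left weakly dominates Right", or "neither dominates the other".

Right's payoffs vs Left's, by Firm A's action — T: 13>5, M: 14>12, B: 6>2.
Every comparison favours Right, so Right strictly dominates Left.

Right strictly dominates Left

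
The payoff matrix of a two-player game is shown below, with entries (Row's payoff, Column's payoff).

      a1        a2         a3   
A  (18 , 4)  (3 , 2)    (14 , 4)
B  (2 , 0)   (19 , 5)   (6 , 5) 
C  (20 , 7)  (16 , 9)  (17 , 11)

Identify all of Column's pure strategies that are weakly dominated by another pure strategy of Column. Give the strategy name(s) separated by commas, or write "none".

a1, a2

a1 is weakly dominated by a3 (A: 4=4, B: 5>0, C: 11>7).
a2 is weakly dominated by a3 (A: 4>2, B: 5=5, C: 11>9).
a3: no other strategy beats it everywhere (a1 at B (5>0); a2 at A (4>2)).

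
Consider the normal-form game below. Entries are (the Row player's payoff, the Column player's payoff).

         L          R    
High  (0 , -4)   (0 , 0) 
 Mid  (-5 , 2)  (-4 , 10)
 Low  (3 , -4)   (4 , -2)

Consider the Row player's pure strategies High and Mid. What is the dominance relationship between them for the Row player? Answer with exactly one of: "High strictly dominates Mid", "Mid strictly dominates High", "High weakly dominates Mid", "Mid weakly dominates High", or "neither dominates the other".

Compare High to Mid across each choice by the Column player: L: 0>-5, R: 0>-4.
Every comparison favours High, so High strictly dominates Mid.

High strictly dominates Mid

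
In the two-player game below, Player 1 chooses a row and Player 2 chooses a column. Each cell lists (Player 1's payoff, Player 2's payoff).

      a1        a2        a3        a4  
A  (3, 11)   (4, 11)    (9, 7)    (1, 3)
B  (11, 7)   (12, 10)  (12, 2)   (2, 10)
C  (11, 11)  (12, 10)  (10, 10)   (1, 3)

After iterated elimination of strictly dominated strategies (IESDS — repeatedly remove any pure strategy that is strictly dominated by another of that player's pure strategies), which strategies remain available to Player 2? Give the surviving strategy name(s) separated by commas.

a1, a2, a4

For Player 1, B strictly dominates A on the remaining columns (a1: 11>3, a2: 12>4, a3: 12>9, a4: 2>1); eliminate A.
Player 2's strategy a3 is strictly dominated by a1 (B: 7>2, C: 11>10) and is removed.
Among the remaining strategies, none is strictly dominated by another pure strategy of the same player, so the elimination stops.
Surviving strategies — Player 1: {B, C}; Player 2: {a1, a2, a4}.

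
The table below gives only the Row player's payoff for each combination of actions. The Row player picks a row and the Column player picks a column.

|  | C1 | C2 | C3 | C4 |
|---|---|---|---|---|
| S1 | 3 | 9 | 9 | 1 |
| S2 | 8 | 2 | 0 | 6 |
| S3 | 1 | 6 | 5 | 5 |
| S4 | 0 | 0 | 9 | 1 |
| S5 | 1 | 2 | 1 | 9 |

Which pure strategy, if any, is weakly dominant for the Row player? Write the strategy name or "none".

S1 fails to dominate S2 at C1 (3<8).
S2 fails to dominate S1 at C2 (2<9).
S3 fails to dominate S1 at C1 (1<3).
S4 fails to dominate S1 at C1 (0<3).
S5 fails to dominate S1 at C1 (1<3).
No single strategy dominates all the others.

none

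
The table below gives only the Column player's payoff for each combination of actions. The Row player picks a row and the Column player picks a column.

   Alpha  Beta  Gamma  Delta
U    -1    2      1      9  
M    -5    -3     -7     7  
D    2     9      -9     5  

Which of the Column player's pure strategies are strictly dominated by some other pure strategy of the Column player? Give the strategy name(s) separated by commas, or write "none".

Alpha: dominated, since Beta does at least as well everywhere (U: 2>-1, M: -3>-5, D: 9>2).
Nothing dominates Beta: Alpha at U (2>-1); Gamma at U (2>1); Delta at D (9>5).
Gamma: dominated, since Beta does at least as well everywhere (U: 2>1, M: -3>-7, D: 9>-9).
Delta is not dominated — it holds its own against Alpha at U (9>-1); Beta at U (9>2); Gamma at U (9>1).

Alpha, Gamma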